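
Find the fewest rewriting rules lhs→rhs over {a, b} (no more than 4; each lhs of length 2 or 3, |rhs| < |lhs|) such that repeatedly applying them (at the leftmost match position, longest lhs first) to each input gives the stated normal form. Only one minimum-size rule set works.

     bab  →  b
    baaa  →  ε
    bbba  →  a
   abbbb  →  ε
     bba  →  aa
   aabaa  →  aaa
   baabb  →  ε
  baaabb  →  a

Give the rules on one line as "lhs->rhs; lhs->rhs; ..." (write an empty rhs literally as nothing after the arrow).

  | bab => b
  | baaa => ba => ε
  | bbba => aba => a
  | abbbb => bbb => ab => ε

ab->; ba->; baa->b; bb->a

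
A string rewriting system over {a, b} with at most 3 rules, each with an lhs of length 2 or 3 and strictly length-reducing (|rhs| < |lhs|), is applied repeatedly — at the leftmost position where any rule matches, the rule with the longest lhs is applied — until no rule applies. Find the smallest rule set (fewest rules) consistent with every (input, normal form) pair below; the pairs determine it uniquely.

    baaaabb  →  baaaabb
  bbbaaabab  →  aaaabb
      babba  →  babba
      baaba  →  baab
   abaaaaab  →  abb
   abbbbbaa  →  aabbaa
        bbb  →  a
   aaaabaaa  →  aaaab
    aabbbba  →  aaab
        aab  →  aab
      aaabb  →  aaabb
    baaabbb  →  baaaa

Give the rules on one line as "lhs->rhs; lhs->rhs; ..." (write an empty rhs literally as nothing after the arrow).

  | baaaabb
  | bbbaaabab => aaaabab => aaaabb
  | babba
  | baaba => baab

aba->ab; bbb->a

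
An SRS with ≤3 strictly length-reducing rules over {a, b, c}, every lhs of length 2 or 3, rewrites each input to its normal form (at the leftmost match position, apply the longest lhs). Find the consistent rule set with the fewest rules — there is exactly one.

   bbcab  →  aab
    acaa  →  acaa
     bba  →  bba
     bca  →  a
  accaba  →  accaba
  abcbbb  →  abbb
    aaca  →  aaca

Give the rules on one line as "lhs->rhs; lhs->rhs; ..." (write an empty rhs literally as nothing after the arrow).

  | bbcab => aab
  | acaa
  | bba
  | bca => a

bbc->a; bc->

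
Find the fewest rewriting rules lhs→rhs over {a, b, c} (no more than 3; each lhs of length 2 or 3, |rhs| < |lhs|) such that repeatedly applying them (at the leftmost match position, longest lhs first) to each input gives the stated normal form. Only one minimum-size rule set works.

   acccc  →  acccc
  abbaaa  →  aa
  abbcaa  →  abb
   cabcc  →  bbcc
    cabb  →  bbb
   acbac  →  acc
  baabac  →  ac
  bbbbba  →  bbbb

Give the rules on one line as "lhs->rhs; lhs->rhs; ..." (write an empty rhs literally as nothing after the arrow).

ba->; ca->b

  | acccc
  | abbaaa => abaa => aa
  | abbcaa => abbba => abb
  | cabcc => bbcc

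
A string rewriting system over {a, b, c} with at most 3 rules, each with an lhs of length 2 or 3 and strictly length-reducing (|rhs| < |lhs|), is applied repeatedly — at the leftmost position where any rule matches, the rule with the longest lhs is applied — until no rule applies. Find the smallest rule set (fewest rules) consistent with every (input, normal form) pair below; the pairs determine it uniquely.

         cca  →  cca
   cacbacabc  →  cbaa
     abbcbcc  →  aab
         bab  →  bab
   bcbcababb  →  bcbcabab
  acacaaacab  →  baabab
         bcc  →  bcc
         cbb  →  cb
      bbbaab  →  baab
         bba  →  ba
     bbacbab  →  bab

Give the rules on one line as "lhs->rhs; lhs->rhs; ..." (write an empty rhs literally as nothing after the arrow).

abc->aa; ac->b; bb->b

  | cca
  | cacbacabc => cbbacabc => cbacabc => cbbabc => cbabc => cbaa
  | abbcbcc => abcbcc => aabcc => aaac => aab
  | bab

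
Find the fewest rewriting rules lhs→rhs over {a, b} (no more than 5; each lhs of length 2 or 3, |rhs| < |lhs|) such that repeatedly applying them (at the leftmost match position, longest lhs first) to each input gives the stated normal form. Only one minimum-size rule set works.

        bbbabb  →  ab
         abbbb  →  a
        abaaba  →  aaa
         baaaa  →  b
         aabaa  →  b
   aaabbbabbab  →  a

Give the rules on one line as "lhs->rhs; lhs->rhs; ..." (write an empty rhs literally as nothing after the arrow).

  | bbbabb => babb => ab
  | abbbb => abb => a
  | abaaba => ababa => aaa
  | baaaa => baaa => baa => ba => b

aab->b; ba->b; bab->a; bb->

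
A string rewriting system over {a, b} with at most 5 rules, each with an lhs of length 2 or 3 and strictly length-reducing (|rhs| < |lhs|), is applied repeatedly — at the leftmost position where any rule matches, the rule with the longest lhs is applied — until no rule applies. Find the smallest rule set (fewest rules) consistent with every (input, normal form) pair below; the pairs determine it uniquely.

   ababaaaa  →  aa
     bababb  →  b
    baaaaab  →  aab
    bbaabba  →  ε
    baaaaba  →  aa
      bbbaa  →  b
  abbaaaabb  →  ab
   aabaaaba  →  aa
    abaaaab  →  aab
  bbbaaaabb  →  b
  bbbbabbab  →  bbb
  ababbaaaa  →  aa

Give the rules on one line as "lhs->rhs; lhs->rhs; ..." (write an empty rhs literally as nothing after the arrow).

aaa->aa; abb->b; ba->; bab->

  | ababaaaa => aaaaa => aaaa => aaa => aa
  | bababb => abb => b
  | baaaaab => aaaab => aaab => aab
  | bbaabba => babba => ba => ε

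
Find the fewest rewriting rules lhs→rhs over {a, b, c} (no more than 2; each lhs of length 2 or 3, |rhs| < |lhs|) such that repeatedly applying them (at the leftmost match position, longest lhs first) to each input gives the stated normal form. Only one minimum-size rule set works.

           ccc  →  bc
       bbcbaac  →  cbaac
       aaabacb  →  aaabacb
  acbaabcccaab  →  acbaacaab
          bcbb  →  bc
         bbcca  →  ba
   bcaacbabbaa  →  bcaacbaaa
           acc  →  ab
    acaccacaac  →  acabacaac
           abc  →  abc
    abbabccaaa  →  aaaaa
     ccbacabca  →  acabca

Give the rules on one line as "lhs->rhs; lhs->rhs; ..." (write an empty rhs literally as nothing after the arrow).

bb->; cc->b

  | ccc => bc
  | bbcbaac => cbaac
  | aaabacb
  | acbaabcccaab => acbaabbcaab => acbaacaab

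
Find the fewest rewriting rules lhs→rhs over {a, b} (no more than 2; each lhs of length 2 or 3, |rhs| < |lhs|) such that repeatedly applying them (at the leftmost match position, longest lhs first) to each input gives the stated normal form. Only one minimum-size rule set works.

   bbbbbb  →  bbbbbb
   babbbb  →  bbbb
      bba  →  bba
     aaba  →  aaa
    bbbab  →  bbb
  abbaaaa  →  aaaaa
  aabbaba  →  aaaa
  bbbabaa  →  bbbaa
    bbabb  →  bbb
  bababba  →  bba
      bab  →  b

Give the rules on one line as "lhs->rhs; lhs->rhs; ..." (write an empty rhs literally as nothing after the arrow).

  | bbbbbb
  | babbbb => bbbb
  | bba
  | aaba => aaa

ab->a; bab->b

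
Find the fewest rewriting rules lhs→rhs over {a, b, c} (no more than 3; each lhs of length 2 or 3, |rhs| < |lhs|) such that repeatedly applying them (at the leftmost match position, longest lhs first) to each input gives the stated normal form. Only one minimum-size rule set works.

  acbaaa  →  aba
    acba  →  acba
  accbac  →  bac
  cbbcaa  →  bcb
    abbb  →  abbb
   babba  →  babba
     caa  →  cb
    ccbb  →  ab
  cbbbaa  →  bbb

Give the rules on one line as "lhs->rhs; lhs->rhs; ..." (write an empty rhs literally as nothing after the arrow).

  | acbaaa => acbba => aba
  | acba
  | accbac => aaac => bac
  | cbbcaa => bcaa => bcb

aa->b; cbb->b; ccb->a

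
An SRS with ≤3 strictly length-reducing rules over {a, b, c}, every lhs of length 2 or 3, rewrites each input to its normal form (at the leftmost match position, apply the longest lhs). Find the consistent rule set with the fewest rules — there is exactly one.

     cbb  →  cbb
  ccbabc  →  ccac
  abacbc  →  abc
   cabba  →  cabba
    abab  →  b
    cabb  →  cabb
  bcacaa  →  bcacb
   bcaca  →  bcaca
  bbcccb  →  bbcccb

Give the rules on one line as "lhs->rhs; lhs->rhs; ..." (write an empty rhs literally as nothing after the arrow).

aa->b; bab->a; bac->

  | cbb
  | ccbabc => ccac
  | abacbc => abc
  | cabba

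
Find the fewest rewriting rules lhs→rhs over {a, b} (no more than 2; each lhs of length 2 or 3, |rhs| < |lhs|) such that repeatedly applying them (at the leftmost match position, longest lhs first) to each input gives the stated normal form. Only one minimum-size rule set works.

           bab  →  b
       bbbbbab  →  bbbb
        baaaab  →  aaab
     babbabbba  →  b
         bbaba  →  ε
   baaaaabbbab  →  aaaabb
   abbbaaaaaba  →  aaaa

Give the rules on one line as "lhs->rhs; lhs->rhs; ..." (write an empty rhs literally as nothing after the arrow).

ba->; bba->

  | bab => b
  | bbbbbab => bbbb
  | baaaab => aaab
  | babbabbba => bbabbba => bbba => b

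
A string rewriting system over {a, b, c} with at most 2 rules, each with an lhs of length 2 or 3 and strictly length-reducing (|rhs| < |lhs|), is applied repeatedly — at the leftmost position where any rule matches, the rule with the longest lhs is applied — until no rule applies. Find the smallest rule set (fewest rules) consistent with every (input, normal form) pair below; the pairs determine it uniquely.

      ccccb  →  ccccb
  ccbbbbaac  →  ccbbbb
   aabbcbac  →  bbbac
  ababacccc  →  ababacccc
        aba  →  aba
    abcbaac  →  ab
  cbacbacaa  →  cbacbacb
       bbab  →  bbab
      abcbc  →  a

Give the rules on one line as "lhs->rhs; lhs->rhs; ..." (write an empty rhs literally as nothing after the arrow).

aa->b; bc->

  | ccccb
  | ccbbbbaac => ccbbbbbc => ccbbbb
  | aabbcbac => bbbcbac => bbbac
  | ababacccc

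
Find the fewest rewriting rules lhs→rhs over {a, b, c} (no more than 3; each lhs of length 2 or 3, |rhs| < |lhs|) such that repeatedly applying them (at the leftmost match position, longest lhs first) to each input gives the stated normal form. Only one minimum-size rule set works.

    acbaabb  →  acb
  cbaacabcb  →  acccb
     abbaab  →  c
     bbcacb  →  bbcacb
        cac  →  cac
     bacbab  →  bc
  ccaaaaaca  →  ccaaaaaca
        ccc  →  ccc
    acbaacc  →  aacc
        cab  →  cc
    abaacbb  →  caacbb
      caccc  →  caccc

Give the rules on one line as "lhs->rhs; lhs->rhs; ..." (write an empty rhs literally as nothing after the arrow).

  | acbaabb => aabb => acb
  | cbaacabcb => acabcb => acccb
  | abbaab => cbaab => ab => c
  | bbcacb

ab->c; cba->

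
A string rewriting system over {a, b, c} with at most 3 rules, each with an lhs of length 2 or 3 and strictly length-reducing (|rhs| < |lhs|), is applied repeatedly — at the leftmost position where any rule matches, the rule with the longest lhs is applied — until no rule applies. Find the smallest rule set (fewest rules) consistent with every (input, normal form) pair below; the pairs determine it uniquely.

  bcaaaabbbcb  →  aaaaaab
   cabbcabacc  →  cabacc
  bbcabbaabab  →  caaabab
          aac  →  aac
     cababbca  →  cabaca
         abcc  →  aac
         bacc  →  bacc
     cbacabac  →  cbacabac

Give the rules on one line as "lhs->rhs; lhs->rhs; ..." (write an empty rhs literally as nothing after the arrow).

bb->; bc->a; cac->c

  | bcaaaabbbcb => aaaaabbbcb => aaaaabcb => aaaaaab
  | cabbcabacc => cacabacc => cabacc
  | bbcabbaabab => cabbaabab => caaabab
  | aac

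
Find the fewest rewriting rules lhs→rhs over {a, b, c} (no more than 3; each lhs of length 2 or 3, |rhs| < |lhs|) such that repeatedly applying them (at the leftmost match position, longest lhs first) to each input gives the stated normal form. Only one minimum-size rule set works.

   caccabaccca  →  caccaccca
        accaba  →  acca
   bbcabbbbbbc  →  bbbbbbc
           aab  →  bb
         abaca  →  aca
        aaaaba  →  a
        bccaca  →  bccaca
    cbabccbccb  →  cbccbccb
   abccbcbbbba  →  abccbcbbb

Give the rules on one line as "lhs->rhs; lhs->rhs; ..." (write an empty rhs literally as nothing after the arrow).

aa->b; ba->; bca->a

  | caccabaccca => caccaccca
  | accaba => acca
  | bbcabbbbbbc => babbbbbbc => bbbbbbc
  | aab => bb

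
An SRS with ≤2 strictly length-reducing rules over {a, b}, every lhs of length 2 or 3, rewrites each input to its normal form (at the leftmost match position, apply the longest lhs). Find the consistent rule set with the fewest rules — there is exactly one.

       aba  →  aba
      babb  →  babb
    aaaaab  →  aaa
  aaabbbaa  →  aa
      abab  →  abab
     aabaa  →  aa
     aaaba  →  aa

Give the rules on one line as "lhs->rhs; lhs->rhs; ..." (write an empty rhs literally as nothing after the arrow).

  | aba
  | babb
  | aaaaab => aaa
  | aaabbbaa => abbaa => aa

aab->; bba->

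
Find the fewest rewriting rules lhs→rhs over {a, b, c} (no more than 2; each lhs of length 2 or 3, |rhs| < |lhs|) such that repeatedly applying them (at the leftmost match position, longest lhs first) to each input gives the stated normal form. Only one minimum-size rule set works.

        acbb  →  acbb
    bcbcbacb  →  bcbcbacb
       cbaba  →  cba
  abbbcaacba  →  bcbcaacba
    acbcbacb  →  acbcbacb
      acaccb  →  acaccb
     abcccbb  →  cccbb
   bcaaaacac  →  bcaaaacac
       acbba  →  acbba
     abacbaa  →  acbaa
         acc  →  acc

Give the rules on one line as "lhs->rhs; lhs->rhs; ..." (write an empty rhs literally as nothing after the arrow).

ab->; abb->bc

  | acbb
  | bcbcbacb
  | cbaba => cba
  | abbbcaacba => bcbcaacba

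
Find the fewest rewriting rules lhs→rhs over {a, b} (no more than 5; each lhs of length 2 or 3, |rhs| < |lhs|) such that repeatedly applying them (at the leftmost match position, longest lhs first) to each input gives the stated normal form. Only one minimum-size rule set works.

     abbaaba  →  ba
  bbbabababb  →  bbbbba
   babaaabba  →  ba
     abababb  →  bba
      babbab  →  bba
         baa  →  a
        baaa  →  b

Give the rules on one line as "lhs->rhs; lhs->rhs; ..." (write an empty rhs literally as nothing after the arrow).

aa->b; ab->a; aba->ba; baa->a

  | abbaaba => abaaba => baaba => aba => ba
  | bbbabababb => bbbbababb => bbbbbabb => bbbbbab => bbbbba
  | babaaabba => bbaaabba => baabba => abba => aba => ba
  | abababb => bababb => bbabb => bbab => bba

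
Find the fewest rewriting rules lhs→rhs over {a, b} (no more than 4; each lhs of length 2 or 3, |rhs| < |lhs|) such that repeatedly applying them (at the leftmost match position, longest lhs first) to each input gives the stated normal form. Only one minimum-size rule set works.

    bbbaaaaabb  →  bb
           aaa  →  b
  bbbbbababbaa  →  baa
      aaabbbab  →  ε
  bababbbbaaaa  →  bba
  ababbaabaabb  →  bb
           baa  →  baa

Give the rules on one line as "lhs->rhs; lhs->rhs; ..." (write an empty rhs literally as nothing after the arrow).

aaa->b; ab->b; bab->; bbb->aa

  | bbbaaaaabb => aaaaaaabb => baaaabb => bbabb => bb
  | aaa => b
  | bbbbbababbaa => aabbababbaa => abbababbaa => bbababbaa => babbaa => baa
  | aaabbbab => bbbbab => aabab => abab => bab => ε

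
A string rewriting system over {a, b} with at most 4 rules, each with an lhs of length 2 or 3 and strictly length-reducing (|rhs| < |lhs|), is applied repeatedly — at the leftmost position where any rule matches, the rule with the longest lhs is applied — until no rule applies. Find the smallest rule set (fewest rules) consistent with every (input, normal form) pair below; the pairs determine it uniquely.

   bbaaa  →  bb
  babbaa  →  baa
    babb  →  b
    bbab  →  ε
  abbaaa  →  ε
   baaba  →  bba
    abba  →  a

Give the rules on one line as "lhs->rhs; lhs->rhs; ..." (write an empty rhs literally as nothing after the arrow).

aaa->; ab->b; abb->; bbb->

  | bbaaa => bb
  | babbaa => baa
  | babb => b
  | bbab => bbb => ε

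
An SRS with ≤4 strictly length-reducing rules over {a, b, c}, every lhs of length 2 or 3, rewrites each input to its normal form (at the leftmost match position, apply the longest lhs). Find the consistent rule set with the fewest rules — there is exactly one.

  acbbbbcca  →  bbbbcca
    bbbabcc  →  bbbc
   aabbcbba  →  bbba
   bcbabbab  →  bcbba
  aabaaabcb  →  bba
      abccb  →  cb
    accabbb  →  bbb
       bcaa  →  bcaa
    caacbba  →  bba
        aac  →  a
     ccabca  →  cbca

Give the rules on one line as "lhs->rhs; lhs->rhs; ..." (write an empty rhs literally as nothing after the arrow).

  | acbbbbcca => bbbbcca
  | bbbabcc => bbbacc => bbbc
  | aabbcbba => babcbba => bacbba => bbba
  | bcbabbab => bcbabab => bcbaab => bcbba

aab->ba; ab->a; ac->; cab->b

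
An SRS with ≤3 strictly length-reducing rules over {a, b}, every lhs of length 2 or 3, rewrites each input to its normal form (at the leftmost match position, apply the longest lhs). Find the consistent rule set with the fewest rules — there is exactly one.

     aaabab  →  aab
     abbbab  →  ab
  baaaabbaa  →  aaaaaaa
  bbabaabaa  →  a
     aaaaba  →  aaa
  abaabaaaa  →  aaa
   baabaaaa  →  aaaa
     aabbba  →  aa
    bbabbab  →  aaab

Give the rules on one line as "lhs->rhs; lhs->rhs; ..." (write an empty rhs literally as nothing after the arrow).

  | aaabab => aab
  | abbbab => aabab => ab
  | baaaabbaa => aaaabbaa => aaaaaaa
  | bbabaabaa => babaabaa => abaabaa => abaa => a

aba->; abb->aa; ba->a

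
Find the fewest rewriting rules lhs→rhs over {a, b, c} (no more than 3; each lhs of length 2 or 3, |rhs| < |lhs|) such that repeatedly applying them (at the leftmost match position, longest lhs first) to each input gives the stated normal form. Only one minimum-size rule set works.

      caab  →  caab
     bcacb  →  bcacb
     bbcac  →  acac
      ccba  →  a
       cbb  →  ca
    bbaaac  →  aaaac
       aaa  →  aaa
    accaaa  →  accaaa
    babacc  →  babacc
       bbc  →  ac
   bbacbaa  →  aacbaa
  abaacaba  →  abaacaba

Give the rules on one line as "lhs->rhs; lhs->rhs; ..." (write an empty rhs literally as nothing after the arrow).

bb->a; ccb->

  | caab
  | bcacb
  | bbcac => acac
  | ccba => a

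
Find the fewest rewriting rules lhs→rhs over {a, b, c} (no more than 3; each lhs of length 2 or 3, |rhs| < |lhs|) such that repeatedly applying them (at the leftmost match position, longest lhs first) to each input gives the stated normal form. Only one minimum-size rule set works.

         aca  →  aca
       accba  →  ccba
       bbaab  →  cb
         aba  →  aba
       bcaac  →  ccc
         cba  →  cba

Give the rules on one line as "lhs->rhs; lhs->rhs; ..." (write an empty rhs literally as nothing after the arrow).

  | aca
  | accba => ccba
  | bbaab => bbcb => bcb => cb
  | aba

aa->c; acc->cc; bc->c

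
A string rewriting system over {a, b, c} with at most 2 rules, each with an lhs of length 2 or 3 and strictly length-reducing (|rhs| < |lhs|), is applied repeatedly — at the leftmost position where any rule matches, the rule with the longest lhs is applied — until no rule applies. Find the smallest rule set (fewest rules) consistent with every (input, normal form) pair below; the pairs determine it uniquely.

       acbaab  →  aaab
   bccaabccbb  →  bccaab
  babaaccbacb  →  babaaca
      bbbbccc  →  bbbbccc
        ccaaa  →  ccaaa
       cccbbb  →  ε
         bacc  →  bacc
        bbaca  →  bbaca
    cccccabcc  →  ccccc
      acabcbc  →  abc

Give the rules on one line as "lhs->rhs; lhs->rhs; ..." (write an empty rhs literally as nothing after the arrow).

  | acbaab => aaab
  | bccaabccbb => bccaabcb => bccaab
  | babaaccbacb => babaacacb => babaaca
  | bbbbccc

cab->b; cb->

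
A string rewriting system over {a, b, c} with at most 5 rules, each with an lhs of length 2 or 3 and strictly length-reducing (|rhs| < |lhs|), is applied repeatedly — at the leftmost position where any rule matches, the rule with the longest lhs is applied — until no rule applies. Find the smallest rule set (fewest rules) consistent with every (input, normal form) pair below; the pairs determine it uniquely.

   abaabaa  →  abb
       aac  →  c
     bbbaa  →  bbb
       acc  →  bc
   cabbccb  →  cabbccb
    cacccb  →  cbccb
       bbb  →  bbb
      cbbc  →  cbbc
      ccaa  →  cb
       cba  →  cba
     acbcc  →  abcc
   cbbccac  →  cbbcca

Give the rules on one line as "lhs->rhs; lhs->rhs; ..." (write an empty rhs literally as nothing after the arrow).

  | abaabaa => abbaa => abb
  | aac => c
  | bbbaa => bbb
  | acc => bc

aa->; ac->a; acc->bc; caa->b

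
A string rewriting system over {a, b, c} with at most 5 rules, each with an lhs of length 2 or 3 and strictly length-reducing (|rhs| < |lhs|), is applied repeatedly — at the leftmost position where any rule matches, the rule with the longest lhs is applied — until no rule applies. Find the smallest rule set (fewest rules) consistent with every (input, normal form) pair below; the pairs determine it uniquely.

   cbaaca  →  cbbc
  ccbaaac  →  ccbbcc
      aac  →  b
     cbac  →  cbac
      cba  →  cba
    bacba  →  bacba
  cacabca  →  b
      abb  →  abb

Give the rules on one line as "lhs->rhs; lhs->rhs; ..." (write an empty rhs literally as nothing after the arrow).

aa->b; aaa->bc; aac->aa; ca->

  | cbaaca => cbaaa => cbbc
  | ccbaaac => ccbbcc
  | aac => aa => b
  | cbac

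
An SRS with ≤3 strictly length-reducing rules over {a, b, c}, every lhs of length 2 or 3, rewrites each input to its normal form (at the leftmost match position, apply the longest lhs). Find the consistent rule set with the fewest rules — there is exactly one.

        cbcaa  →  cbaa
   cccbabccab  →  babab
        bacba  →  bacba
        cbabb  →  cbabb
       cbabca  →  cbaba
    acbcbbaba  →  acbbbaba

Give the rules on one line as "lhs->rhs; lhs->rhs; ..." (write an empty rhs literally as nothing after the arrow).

bc->b; ccc->

  | cbcaa => cbaa
  | cccbabccab => babccab => babcab => babab
  | bacba
  | cbabb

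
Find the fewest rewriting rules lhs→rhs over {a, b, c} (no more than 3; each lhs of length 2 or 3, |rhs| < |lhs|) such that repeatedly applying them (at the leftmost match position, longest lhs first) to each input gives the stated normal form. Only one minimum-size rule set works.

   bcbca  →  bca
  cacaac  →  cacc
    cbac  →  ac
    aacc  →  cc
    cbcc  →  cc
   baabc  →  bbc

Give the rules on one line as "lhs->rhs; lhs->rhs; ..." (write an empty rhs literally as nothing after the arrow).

  | bcbca => bca
  | cacaac => cacc
  | cbac => ac
  | aacc => cc

aa->; cb->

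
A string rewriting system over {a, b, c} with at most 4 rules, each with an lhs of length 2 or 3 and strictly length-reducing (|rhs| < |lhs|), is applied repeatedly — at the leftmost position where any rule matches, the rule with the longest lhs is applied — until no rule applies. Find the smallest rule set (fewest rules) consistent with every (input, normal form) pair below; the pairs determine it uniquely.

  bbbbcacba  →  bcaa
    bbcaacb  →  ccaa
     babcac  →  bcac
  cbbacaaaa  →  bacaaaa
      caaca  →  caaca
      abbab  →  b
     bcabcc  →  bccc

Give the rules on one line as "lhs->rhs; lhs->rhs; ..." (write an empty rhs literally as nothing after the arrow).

ab->; bb->c; cb->

  | bbbbcacba => cbbcacba => bcacba => bcaa
  | bbcaacb => ccaacb => ccaa
  | babcac => bcac
  | cbbacaaaa => bacaaaa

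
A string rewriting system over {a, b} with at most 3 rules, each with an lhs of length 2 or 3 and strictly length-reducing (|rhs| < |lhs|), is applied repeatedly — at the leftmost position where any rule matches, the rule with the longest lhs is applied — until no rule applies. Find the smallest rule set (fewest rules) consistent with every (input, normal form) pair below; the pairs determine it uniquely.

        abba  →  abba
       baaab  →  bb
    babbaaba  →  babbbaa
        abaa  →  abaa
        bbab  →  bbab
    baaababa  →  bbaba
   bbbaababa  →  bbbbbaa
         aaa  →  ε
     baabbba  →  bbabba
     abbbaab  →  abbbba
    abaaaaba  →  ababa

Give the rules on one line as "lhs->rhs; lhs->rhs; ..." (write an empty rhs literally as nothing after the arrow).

aaa->; aab->ba

  | abba
  | baaab => bb
  | babbaaba => babbbaa
  | abaa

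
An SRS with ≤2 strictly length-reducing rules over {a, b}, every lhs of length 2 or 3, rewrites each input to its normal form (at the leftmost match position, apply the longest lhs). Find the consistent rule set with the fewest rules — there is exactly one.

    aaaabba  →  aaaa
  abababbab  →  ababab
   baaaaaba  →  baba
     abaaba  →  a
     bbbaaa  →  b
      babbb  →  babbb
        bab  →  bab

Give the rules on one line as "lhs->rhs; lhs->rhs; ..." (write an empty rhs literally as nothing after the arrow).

  | aaaabba => aaaa
  | abababbab => ababab
  | baaaaaba => baaaba => baba
  | abaaba => abba => a

baa->b; bba->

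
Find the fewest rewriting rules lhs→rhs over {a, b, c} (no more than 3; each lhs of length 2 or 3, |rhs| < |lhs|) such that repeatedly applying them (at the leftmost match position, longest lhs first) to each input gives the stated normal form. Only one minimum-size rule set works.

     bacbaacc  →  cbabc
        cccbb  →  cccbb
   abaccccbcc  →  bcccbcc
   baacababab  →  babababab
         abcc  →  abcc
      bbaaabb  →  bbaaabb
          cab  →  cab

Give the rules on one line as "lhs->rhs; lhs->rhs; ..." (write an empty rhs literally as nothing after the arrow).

ac->b; bac->c

  | bacbaacc => cbaacc => cbabc
  | cccbb
  | abaccccbcc => accccbcc => bcccbcc
  | baacababab => babababab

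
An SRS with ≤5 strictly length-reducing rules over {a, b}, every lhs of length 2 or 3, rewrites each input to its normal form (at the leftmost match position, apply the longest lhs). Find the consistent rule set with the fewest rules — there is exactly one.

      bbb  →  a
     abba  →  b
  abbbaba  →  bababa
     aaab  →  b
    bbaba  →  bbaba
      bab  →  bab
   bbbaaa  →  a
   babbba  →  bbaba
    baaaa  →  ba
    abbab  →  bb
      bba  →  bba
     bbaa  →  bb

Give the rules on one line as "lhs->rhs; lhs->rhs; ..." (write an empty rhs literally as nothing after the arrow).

aa->; aaa->; abb->ba; bbb->a

  | bbb => a
  | abba => baa => b
  | abbbaba => bababa
  | aaab => b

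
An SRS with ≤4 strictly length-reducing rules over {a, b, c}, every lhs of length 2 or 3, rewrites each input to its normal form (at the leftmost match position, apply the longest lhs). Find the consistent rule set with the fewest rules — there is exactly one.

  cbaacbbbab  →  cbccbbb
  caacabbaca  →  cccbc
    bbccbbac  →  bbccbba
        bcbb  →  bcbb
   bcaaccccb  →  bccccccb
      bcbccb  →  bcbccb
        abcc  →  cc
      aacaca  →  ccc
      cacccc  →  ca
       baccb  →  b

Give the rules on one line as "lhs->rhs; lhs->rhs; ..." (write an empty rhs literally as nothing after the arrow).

  | cbaacbbbab => cbccbbbab => cbccbbb
  | caacabbaca => cccabbaca => cccbaca => cccbaa => cccbc
  | bbccbbac => bbccbba
  | bcbb

aa->c; ab->; ac->a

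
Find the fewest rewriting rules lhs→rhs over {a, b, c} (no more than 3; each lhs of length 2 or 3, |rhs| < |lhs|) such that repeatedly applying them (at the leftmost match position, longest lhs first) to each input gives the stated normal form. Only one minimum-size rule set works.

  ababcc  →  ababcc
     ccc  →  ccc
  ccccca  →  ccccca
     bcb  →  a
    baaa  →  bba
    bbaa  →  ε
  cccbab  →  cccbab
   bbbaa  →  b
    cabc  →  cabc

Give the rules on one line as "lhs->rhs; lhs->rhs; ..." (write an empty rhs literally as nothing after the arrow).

  | ababcc
  | ccc
  | ccccca
  | bcb => a

aa->b; bbb->; bcb->a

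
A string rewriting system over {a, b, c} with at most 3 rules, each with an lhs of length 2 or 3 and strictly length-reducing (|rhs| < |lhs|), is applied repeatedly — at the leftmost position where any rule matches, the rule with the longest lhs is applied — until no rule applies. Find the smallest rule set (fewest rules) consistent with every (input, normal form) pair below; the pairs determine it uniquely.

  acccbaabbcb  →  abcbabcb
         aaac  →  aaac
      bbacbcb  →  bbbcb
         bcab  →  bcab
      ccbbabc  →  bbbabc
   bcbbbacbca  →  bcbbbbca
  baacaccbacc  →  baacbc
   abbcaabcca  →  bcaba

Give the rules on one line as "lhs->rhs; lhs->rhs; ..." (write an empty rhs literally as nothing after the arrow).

  | acccbaabbcb => abcbaabbcb => abcbabcb
  | aaac
  | bbacbcb => bbbcb
  | bcab

abb->b; bac->b; cc->b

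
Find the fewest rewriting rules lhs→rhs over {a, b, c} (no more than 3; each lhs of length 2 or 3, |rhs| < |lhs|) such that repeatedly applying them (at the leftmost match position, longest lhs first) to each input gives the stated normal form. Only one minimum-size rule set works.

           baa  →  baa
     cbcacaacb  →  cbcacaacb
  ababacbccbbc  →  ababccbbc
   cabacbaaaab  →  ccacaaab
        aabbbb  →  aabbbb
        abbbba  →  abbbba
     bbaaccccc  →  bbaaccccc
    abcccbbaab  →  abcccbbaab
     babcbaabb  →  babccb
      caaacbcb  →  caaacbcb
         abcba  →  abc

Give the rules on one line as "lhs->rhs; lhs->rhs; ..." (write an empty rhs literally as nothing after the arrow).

  | baa
  | cbcacaacb
  | ababacbccbbc => ababccbbc
  | cabacbaaaab => ccacbaaaab => ccacaaab

bac->; cab->cc; cba->c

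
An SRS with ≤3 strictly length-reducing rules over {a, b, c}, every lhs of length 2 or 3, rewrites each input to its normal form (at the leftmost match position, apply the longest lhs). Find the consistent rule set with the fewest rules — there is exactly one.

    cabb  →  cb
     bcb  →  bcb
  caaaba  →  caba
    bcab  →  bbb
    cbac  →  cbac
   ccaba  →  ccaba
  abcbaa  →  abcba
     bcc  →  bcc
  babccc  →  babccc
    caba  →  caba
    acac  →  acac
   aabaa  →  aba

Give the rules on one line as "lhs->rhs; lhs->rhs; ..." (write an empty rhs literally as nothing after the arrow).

aa->a; abb->b; bca->bb

  | cabb => cb
  | bcb
  | caaaba => caaba => caba
  | bcab => bbb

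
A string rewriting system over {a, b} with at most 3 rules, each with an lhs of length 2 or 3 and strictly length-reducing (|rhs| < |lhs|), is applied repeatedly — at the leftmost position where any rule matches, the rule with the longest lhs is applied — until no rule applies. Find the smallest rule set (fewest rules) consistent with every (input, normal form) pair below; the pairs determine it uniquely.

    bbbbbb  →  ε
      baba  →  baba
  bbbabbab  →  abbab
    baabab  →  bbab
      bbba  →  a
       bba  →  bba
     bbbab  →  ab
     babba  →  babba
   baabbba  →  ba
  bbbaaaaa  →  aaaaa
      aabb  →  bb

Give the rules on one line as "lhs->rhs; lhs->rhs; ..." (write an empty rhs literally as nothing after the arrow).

aab->b; bbb->

  | bbbbbb => bbb => ε
  | baba
  | bbbabbab => abbab
  | baabab => bbab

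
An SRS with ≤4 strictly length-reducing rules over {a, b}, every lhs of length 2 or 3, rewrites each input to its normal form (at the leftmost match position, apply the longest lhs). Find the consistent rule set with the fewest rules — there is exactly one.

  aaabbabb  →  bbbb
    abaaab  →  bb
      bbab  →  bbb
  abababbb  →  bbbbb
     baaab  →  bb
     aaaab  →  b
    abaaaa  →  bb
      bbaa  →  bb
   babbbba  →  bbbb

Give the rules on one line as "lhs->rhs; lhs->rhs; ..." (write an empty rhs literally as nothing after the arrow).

  | aaabbabb => abbbabb => bbabb => bbbb
  | abaaab => baaab => babb => bb
  | bbab => bbb
  | abababbb => bababbb => bbabbb => bbbbb

aaa->ab; ab->; aba->ba; bba->bb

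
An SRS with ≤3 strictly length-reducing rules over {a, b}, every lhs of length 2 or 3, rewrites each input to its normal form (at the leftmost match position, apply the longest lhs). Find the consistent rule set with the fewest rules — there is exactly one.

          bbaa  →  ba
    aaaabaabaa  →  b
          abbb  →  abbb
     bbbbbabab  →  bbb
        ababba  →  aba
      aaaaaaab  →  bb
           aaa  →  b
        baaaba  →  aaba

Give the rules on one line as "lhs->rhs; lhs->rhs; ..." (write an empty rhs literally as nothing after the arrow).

aaa->b; baa->a; bab->

  | bbaa => ba
  | aaaabaabaa => babaabaa => aabaa => aaa => b
  | abbb
  | bbbbbabab => bbbbab => bbb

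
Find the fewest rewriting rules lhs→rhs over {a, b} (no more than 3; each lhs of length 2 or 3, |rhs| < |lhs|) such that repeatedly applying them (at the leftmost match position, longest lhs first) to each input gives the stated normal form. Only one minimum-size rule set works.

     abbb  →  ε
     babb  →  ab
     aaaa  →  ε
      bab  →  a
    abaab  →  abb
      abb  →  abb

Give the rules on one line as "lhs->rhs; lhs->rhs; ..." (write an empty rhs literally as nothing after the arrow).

aa->; bab->a; bbb->a

  | abbb => aa => ε
  | babb => ab
  | aaaa => aa => ε
  | bab => a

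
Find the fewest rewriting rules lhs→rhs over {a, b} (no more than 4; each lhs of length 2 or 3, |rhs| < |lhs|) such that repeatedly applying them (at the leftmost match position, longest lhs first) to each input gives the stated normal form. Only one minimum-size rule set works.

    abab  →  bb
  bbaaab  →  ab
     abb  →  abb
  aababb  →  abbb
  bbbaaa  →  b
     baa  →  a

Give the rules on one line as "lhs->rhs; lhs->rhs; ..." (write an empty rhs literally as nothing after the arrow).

aba->b; ba->b; baa->a

  | abab => bb
  | bbaaab => baab => ab
  | abb
  | aababb => abbb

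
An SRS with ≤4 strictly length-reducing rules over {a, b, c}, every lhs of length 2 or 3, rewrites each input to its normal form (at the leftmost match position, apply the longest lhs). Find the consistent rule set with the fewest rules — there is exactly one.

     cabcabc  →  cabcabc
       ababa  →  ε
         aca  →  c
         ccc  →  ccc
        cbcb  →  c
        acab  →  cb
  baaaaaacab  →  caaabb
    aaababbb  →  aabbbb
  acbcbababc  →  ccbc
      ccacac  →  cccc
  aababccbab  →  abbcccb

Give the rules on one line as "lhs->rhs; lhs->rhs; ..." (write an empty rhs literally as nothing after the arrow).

  | cabcabc
  | ababa => acba => bba => ε
  | aca => ba => c
  | ccc

ac->b; ba->c; bba->; bcb->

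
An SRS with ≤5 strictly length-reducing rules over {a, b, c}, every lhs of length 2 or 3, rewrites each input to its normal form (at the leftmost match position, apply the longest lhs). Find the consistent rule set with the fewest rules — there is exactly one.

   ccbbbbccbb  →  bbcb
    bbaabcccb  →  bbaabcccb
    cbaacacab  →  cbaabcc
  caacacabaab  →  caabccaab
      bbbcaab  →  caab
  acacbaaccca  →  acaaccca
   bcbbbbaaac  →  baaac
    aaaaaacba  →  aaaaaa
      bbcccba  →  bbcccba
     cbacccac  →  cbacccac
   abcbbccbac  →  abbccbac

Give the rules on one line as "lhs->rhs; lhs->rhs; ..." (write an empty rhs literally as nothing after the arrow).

acb->; bbb->; cab->bc; cbb->b

  | ccbbbbccbb => cbbbccbb => bbccbb => bbcb
  | bbaabcccb
  | cbaacacab => cbaacabc => cbaabcc
  | caacacabaab => caacabcaab => caabccaab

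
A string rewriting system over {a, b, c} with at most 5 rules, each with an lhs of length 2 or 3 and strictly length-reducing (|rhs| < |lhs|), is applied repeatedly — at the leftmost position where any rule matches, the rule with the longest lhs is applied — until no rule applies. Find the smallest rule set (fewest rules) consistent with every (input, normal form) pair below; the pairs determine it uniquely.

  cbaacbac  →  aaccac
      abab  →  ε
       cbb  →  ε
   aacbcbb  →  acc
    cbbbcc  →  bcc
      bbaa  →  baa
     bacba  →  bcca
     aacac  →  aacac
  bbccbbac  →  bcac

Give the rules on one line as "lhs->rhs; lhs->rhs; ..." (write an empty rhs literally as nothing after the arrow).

  | cbaacbac => aaacbac => aaccac
  | abab => ab => ε
  | cbb => ab => ε
  | aacbcbb => acccbb => accab => acc

ab->; acb->cc; bb->b; cb->a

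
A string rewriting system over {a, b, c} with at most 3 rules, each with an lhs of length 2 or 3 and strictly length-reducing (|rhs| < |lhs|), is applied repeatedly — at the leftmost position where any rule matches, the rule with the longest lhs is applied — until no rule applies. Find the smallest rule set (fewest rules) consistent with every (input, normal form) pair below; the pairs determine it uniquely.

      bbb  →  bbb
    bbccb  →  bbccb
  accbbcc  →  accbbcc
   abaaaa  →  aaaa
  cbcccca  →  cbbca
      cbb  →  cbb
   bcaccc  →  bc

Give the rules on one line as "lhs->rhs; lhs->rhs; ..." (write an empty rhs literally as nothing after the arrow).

  | bbb
  | bbccb
  | accbbcc
  | abaaaa => aaaa

ab->; ccc->b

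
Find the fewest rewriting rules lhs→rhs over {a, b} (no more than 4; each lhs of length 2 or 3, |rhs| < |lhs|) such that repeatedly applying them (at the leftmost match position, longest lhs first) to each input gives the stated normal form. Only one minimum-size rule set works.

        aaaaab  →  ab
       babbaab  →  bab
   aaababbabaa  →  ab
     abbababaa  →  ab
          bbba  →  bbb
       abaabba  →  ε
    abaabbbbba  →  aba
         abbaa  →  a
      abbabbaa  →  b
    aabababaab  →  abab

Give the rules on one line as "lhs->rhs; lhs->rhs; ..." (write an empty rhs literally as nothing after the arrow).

  | aaaaab => aaab => ab
  | babbaab => baaab => bab
  | aaababbabaa => ababbabaa => abaabaa => abaa => ab
  | abbababaa => aababaa => abaa => ab

aa->; aab->; abb->a; bba->bb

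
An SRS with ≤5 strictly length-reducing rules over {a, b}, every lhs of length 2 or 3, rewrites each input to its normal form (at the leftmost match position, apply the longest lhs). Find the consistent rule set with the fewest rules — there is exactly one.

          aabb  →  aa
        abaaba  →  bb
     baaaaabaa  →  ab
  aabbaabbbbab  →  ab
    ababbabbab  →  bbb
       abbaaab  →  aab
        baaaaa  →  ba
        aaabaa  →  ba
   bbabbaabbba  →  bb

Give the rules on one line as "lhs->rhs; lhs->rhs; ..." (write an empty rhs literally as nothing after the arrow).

  | aabb => aa
  | abaaba => baba => bb
  | baaaaabaa => baaabaa => babaa => bba => ab
  | aabbaabbbbab => aaaabbbbab => aabbbbab => aabbab => aaab => ab

aaa->a; aba->b; abb->a; bba->ab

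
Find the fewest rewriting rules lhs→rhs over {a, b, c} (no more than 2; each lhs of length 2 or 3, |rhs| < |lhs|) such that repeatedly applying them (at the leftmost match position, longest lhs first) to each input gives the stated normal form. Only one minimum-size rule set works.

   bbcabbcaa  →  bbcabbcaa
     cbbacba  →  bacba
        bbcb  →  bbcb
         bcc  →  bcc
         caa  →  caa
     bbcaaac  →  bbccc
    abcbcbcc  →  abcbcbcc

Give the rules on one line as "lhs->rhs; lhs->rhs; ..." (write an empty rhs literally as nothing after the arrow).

aaa->c; cbb->b

  | bbcabbcaa
  | cbbacba => bacba
  | bbcb
  | bcc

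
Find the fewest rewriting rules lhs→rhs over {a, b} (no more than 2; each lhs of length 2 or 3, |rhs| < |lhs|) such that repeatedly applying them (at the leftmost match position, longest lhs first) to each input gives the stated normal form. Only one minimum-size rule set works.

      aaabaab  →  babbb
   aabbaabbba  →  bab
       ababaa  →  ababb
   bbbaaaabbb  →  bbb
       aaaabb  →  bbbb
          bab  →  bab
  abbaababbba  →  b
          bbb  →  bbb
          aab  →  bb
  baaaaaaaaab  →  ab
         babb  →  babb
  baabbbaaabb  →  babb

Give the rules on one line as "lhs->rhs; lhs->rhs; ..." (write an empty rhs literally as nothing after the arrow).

aa->b; bba->

  | aaabaab => babaab => babbb
  | aabbaabbba => bbbaabbba => babbba => bab
  | ababaa => ababb
  | bbbaaaabbb => baaabbb => bbabbb => bbb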